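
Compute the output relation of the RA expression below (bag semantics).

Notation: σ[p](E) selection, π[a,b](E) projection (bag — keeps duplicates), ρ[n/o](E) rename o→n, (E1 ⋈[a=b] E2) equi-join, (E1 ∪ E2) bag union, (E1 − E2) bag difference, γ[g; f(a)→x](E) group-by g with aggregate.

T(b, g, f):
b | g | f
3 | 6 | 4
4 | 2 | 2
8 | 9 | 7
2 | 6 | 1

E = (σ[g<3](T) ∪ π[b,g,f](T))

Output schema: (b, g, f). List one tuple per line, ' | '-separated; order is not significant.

Row counts bottom-up:
  T → 4
  σ[g<3](T) → 1
  T → 4
  π[b,g,f](T) → 4
  (σ[g<3](T) ∪ π[b,g,f](T)) → 5

== RESULT ==
b | g | f
2 | 6 | 1
3 | 6 | 4
4 | 2 | 2
4 | 2 | 2
8 | 9 | 7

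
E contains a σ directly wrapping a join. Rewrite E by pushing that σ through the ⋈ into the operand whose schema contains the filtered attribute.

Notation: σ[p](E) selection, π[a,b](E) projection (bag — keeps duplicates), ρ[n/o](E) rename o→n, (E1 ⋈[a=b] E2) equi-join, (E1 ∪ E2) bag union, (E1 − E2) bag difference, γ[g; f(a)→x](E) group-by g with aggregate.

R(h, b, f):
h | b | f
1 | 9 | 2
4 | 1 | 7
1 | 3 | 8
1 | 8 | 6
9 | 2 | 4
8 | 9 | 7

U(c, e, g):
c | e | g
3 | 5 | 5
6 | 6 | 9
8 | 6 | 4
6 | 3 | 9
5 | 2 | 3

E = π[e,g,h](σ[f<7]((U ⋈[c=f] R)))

σ filters on f, owned by the right side.
E' = π[e,g,h]((U ⋈[c=f] σ[f<7](R)))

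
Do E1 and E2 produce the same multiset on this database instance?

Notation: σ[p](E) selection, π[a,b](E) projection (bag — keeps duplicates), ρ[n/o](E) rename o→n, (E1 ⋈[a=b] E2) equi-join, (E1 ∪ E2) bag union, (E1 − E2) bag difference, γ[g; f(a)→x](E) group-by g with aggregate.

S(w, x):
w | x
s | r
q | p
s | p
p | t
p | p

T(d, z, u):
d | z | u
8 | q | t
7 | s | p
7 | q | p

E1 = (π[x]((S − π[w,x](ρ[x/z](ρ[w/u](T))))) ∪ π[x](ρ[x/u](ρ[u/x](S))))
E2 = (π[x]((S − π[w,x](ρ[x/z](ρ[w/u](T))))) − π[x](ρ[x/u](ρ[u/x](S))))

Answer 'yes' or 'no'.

E1 row counts bottom-up:
  S → 5
  T → 3
  ρ[w/u](T) → 3
  ρ[x/z](ρ[w/u](T)) → 3
  π[w,x](ρ[x/z](ρ[w/u](T))) → 3
  (S − π[w,x](ρ[x/z](ρ[w/u](T)))) → 5
  π[x]((S − π[w,x](ρ[x/z](ρ[w/u](T))))) → 5
  S → 5
  ρ[u/x](S) → 5
  ρ[x/u](ρ[u/x](S)) → 5
  π[x](ρ[x/u](ρ[u/x](S))) → 5
  (π[x]((S − π[w,x](ρ[x/z](ρ[w/u](T))))) ∪ π[x](ρ[x/u](ρ[u/x](S)))) → 10
E2 row counts bottom-up:
  S → 5
  T → 3
  ρ[w/u](T) → 3
  ρ[x/z](ρ[w/u](T)) → 3
  π[w,x](ρ[x/z](ρ[w/u](T))) → 3
  (S − π[w,x](ρ[x/z](ρ[w/u](T)))) → 5
  π[x]((S − π[w,x](ρ[x/z](ρ[w/u](T))))) → 5
  S → 5
  ρ[u/x](S) → 5
  ρ[x/u](ρ[u/x](S)) → 5
  π[x](ρ[x/u](ρ[u/x](S))) → 5
  (π[x]((S − π[w,x](ρ[x/z](ρ[w/u](T))))) − π[x](ρ[x/u](ρ[u/x](S)))) → 0

E1 result:
x
p
p
p
p
p
p
r
r
t
t
E2 result:
x
(0 rows)
Witness: ('p',) appears 6× in E1 but 0× in E2.

no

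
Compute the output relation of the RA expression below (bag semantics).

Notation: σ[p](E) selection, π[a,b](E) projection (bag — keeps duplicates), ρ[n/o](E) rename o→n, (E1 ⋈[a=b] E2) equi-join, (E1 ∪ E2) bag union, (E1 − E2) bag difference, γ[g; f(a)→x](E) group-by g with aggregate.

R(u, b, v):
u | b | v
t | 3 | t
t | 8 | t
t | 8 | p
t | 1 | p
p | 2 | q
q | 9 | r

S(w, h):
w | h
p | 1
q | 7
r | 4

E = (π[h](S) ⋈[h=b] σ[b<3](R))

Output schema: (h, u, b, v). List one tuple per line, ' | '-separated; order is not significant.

Stepwise |·|:
  S → 3
  π[h](S) → 3
  R → 6
  σ[b<3](R) → 2
  (π[h](S) ⋈[h=b] σ[b<3](R)) → 1

== RESULT ==
h | u | b | v
1 | t | 1 | p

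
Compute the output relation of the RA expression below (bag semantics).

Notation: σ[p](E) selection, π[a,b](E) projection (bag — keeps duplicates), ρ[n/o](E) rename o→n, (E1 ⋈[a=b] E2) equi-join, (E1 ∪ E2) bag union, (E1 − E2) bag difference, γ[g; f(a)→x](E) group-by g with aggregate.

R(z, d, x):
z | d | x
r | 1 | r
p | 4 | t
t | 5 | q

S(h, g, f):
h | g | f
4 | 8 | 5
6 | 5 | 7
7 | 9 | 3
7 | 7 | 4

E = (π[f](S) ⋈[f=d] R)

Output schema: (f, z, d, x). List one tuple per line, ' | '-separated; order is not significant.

Subexpression sizes:
  S → 4
  π[f](S) → 4
  R → 3
  (π[f](S) ⋈[f=d] R) → 2

== RESULT ==
f | z | d | x
4 | p | 4 | t
5 | t | 5 | q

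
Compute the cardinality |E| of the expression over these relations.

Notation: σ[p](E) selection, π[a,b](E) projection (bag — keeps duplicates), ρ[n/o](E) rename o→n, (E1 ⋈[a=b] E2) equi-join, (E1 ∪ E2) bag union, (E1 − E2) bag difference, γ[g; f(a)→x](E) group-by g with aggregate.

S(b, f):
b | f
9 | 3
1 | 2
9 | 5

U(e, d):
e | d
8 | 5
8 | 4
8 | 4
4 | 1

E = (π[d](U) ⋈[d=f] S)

Stepwise |·|:
  U → 4
  π[d](U) → 4
  S → 3
  (π[d](U) ⋈[d=f] S) → 1

|E| = 1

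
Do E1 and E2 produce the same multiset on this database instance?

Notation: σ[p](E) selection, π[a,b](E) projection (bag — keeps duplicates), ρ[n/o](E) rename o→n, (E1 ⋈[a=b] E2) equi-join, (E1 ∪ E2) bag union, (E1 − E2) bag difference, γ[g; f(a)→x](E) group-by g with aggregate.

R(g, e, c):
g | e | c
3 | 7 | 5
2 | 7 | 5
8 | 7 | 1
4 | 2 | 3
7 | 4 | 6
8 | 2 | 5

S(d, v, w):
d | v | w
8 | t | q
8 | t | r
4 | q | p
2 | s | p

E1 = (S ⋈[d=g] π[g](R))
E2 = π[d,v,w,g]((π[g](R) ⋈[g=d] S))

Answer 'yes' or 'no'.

E1 stepwise |·|:
  S → 4
  R → 6
  π[g](R) → 6
  (S ⋈[d=g] π[g](R)) → 6
E2 stepwise |·|:
  R → 6
  π[g](R) → 6
  S → 4
  (π[g](R) ⋈[g=d] S) → 6
  π[d,v,w,g]((π[g](R) ⋈[g=d] S)) → 6

E1 and E2 produce the same multiset:
d | v | w | g
2 | s | p | 2
4 | q | p | 4
8 | t | q | 8
8 | t | q | 8
8 | t | r | 8
8 | t | r | 8

yes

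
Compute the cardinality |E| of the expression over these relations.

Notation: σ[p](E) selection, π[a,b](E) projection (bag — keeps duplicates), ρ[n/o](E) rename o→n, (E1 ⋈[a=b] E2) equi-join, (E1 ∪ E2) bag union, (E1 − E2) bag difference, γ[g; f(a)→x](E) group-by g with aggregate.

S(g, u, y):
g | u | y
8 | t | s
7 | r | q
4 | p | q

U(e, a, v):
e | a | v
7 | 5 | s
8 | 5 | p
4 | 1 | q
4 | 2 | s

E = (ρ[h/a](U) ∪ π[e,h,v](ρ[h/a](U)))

Stepwise |·|:
  U → 4
  ρ[h/a](U) → 4
  U → 4
  ρ[h/a](U) → 4
  π[e,h,v](ρ[h/a](U)) → 4
  (ρ[h/a](U) ∪ π[e,h,v](ρ[h/a](U))) → 8

|E| = 8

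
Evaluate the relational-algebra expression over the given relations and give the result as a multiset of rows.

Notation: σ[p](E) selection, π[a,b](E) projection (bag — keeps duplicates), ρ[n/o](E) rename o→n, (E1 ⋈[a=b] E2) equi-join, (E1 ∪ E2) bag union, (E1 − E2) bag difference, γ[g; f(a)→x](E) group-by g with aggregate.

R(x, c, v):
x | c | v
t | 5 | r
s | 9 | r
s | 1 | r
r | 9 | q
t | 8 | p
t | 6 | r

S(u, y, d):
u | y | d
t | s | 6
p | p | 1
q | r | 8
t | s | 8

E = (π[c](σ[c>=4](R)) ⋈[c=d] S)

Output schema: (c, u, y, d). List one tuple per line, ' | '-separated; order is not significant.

Per-node cardinality:
  R → 6
  σ[c>=4](R) → 5
  π[c](σ[c>=4](R)) → 5
  S → 4
  (π[c](σ[c>=4](R)) ⋈[c=d] S) → 3

== RESULT ==
c | u | y | d
6 | t | s | 6
8 | q | r | 8
8 | t | s | 8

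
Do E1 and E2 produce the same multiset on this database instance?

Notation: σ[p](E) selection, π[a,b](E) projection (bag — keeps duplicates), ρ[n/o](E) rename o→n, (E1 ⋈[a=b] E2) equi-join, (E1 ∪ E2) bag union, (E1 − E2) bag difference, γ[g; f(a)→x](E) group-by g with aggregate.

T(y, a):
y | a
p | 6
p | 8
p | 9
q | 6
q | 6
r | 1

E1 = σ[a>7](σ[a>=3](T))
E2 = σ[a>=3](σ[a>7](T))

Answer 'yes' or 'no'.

E1 row counts bottom-up:
  T → 6
  σ[a>=3](T) → 5
  σ[a>7](σ[a>=3](T)) → 2
E2 row counts bottom-up:
  T → 6
  σ[a>7](T) → 2
  σ[a>=3](σ[a>7](T)) → 2

E1 and E2 produce the same multiset:
y | a
p | 8
p | 9

yes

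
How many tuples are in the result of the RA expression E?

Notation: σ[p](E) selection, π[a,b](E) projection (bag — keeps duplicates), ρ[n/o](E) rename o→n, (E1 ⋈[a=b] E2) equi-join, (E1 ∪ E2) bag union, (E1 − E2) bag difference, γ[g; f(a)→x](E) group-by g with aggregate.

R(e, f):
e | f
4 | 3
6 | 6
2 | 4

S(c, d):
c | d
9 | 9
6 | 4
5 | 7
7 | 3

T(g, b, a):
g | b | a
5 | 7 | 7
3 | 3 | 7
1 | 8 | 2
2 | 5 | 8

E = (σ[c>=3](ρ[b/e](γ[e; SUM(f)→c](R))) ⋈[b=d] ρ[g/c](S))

Subexpression sizes:
  R → 3
  γ[e; SUM(f)→c](R) → 3
  ρ[b/e](γ[e; SUM(f)→c](R)) → 3
  σ[c>=3](ρ[b/e](γ[e; SUM(f)→c](R))) → 3
  S → 4
  ρ[g/c](S) → 4
  (σ[c>=3](ρ[b/e](γ[e; SUM(f)→c](R))) ⋈[b=d] ρ[g/c](S)) → 1

|E| = 1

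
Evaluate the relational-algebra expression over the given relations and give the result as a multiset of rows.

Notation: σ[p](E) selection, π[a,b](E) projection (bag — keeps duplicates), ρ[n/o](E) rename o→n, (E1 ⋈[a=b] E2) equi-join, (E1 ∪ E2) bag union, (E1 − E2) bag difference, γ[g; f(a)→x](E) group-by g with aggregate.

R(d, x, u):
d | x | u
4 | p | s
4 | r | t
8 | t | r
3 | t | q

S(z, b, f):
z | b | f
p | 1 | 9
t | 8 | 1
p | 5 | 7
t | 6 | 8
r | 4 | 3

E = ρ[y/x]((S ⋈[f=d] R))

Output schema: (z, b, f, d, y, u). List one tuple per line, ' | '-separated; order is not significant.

Subexpression sizes:
  S → 5
  R → 4
  (S ⋈[f=d] R) → 2
  ρ[y/x]((S ⋈[f=d] R)) → 2

== RESULT ==
z | b | f | d | y | u
r | 4 | 3 | 3 | t | q
t | 6 | 8 | 8 | t | r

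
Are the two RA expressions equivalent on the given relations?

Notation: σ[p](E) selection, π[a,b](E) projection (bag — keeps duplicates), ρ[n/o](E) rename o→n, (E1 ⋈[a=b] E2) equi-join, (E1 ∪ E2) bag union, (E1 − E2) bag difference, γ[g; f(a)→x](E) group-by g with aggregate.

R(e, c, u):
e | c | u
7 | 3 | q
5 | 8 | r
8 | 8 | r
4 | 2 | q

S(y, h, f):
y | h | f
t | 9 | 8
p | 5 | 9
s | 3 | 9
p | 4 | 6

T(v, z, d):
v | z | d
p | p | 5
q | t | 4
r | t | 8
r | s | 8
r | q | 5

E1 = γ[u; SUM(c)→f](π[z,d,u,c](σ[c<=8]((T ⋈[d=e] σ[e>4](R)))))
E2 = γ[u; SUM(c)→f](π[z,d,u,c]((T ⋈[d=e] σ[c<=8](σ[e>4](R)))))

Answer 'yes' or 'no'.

E1 subexpression sizes:
  T → 5
  R → 4
  σ[e>4](R) → 3
  (T ⋈[d=e] σ[e>4](R)) → 4
  σ[c<=8]((T ⋈[d=e] σ[e>4](R))) → 4
  π[z,d,u,c](σ[c<=8]((T ⋈[d=e] σ[e>4](R)))) → 4
  γ[u; SUM(c)→f](π[z,d,u,c](σ[c<=8]((T ⋈[d=e] σ[e>4](R))))) → 1
E2 subexpression sizes:
  T → 5
  R → 4
  σ[e>4](R) → 3
  σ[c<=8](σ[e>4](R)) → 3
  (T ⋈[d=e] σ[c<=8](σ[e>4](R))) → 4
  π[z,d,u,c]((T ⋈[d=e] σ[c<=8](σ[e>4](R)))) → 4
  γ[u; SUM(c)→f](π[z,d,u,c]((T ⋈[d=e] σ[c<=8](σ[e>4](R))))) → 1

E1 and E2 produce the same multiset:
u | f
r | 32

yes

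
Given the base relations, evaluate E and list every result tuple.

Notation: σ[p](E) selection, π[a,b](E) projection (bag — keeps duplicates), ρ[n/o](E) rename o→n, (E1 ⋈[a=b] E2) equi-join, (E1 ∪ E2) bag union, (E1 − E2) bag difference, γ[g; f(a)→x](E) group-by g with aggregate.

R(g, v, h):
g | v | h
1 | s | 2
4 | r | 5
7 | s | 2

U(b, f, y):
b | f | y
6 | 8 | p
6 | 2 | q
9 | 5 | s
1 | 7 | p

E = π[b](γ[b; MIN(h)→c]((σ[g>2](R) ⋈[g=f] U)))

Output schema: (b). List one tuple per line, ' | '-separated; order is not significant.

Stepwise |·|:
  R → 3
  σ[g>2](R) → 2
  U → 4
  (σ[g>2](R) ⋈[g=f] U) → 1
  γ[b; MIN(h)→c]((σ[g>2](R) ⋈[g=f] U)) → 1
  π[b](γ[b; MIN(h)→c]((σ[g>2](R) ⋈[g=f] U))) → 1

== RESULT ==
b
1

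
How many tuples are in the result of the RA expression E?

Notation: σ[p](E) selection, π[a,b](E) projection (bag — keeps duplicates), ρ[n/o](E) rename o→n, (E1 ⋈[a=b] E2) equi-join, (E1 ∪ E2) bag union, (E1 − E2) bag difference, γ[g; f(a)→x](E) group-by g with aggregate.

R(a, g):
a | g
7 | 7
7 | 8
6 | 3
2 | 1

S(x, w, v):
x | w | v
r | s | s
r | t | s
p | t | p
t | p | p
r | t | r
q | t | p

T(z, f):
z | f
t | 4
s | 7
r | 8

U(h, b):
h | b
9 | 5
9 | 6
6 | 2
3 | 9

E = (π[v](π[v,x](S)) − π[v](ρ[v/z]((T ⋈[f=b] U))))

Stepwise |·|:
  S → 6
  π[v,x](S) → 6
  π[v](π[v,x](S)) → 6
  T → 3
  U → 4
  (T ⋈[f=b] U) → 0
  ρ[v/z]((T ⋈[f=b] U)) → 0
  π[v](ρ[v/z]((T ⋈[f=b] U))) → 0
  (π[v](π[v,x](S)) − π[v](ρ[v/z]((T ⋈[f=b] U)))) → 6

|E| = 6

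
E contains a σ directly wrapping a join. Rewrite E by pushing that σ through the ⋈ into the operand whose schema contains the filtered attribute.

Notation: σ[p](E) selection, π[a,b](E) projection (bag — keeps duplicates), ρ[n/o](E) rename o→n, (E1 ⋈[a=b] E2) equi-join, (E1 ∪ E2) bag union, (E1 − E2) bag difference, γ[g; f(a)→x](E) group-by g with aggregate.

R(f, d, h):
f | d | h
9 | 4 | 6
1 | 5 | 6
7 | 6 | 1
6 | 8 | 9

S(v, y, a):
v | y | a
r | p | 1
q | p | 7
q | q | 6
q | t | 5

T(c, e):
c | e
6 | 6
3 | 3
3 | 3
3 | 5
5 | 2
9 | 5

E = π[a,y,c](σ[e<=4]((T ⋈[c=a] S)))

σ filters on e, owned by the left side.
E' = π[a,y,c]((σ[e<=4](T) ⋈[c=a] S))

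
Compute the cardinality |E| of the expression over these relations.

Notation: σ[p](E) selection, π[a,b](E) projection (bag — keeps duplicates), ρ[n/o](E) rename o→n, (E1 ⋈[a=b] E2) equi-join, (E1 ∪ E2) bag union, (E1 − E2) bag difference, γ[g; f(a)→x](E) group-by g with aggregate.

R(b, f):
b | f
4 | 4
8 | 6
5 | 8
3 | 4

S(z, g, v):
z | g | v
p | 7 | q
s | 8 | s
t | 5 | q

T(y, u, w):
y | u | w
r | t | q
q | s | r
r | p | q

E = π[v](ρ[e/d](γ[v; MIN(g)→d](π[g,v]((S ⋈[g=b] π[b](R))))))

Per-node cardinality:
  S → 3
  R → 4
  π[b](R) → 4
  (S ⋈[g=b] π[b](R)) → 2
  π[g,v]((S ⋈[g=b] π[b](R))) → 2
  γ[v; MIN(g)→d](π[g,v]((S ⋈[g=b] π[b](R)))) → 2
  ρ[e/d](γ[v; MIN(g)→d](π[g,v]((S ⋈[g=b] π[b](R))))) → 2
  π[v](ρ[e/d](γ[v; MIN(g)→d](π[g,v]((S ⋈[g=b] π[b](R)))))) → 2

|E| = 2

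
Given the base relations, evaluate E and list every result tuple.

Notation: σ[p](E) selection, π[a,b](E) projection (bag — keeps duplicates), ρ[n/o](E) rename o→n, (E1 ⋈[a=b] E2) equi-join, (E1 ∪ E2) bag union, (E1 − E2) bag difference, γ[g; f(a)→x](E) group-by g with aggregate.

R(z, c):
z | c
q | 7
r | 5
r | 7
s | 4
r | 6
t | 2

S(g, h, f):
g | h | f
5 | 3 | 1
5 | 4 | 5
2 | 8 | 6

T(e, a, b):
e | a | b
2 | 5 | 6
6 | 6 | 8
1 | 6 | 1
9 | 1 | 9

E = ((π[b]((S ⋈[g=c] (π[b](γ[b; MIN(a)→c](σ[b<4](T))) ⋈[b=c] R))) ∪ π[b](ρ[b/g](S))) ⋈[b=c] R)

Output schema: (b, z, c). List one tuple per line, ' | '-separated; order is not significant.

Per-node cardinality:
  S → 3
  T → 4
  σ[b<4](T) → 1
  γ[b; MIN(a)→c](σ[b<4](T)) → 1
  π[b](γ[b; MIN(a)→c](σ[b<4](T))) → 1
  R → 6
  (π[b](γ[b; MIN(a)→c](σ[b<4](T))) ⋈[b=c] R) → 0
  (S ⋈[g=c] (π[b](γ[b; MIN(a)→c](σ[b<4](T))) ⋈[b=c] R)) → 0
  π[b]((S ⋈[g=c] (π[b](γ[b; MIN(a)→c](σ[b<4](T))) ⋈[b=c] R))) → 0
  S → 3
  ρ[b/g](S) → 3
  π[b](ρ[b/g](S)) → 3
  (π[b]((S ⋈[g=c] (π[b](γ[b; MIN(a)→c](σ[b<4](T))) ⋈[b=c] R))) ∪ π[b](ρ[b/g](S))) → 3
  R → 6
  ((π[b]((S ⋈[g=c] (π[b](γ[b; MIN(a)→c](σ[b<4](T))) ⋈[b=c] R))) ∪ π[b](ρ[b/g](S))) ⋈[b=c] R) → 3

== RESULT ==
b | z | c
2 | t | 2
5 | r | 5
5 | r | 5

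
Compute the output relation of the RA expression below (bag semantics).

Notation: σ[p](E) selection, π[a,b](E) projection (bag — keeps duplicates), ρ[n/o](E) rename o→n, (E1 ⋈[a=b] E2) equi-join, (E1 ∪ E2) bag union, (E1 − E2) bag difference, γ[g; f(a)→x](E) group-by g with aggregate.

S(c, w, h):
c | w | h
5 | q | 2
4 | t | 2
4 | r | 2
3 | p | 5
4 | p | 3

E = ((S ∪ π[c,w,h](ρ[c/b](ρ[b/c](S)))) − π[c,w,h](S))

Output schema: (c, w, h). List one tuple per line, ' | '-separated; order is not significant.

Row counts bottom-up:
  S → 5
  S → 5
  ρ[b/c](S) → 5
  ρ[c/b](ρ[b/c](S)) → 5
  π[c,w,h](ρ[c/b](ρ[b/c](S))) → 5
  (S ∪ π[c,w,h](ρ[c/b](ρ[b/c](S)))) → 10
  S → 5
  π[c,w,h](S) → 5
  ((S ∪ π[c,w,h](ρ[c/b](ρ[b/c](S)))) − π[c,w,h](S)) → 5

== RESULT ==
c | w | h
3 | p | 5
4 | p | 3
4 | r | 2
4 | t | 2
5 | q | 2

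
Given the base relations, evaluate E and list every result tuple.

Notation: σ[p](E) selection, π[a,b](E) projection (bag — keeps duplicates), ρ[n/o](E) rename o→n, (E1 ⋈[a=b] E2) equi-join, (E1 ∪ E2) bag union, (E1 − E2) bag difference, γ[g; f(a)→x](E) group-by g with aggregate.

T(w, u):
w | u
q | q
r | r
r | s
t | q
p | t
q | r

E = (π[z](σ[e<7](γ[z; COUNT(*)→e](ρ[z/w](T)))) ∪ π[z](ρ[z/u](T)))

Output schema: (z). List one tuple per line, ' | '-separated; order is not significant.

Per-node cardinality:
  T → 6
  ρ[z/w](T) → 6
  γ[z; COUNT(*)→e](ρ[z/w](T)) → 4
  σ[e<7](γ[z; COUNT(*)→e](ρ[z/w](T))) → 4
  π[z](σ[e<7](γ[z; COUNT(*)→e](ρ[z/w](T)))) → 4
  T → 6
  ρ[z/u](T) → 6
  π[z](ρ[z/u](T)) → 6
  (π[z](σ[e<7](γ[z; COUNT(*)→e](ρ[z/w](T)))) ∪ π[z](ρ[z/u](T))) → 10

== RESULT ==
z
p
q
q
q
r
r
r
s
t
t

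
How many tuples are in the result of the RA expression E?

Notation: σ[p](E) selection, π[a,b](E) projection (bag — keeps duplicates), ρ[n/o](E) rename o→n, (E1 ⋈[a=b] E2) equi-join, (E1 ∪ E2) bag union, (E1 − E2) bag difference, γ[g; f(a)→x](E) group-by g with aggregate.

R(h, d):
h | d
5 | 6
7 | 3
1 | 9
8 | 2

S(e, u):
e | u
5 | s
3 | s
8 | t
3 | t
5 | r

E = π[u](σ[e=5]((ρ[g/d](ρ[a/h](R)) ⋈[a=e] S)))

Per-node cardinality:
  R → 4
  ρ[a/h](R) → 4
  ρ[g/d](ρ[a/h](R)) → 4
  S → 5
  (ρ[g/d](ρ[a/h](R)) ⋈[a=e] S) → 3
  σ[e=5]((ρ[g/d](ρ[a/h](R)) ⋈[a=e] S)) → 2
  π[u](σ[e=5]((ρ[g/d](ρ[a/h](R)) ⋈[a=e] S))) → 2

|E| = 2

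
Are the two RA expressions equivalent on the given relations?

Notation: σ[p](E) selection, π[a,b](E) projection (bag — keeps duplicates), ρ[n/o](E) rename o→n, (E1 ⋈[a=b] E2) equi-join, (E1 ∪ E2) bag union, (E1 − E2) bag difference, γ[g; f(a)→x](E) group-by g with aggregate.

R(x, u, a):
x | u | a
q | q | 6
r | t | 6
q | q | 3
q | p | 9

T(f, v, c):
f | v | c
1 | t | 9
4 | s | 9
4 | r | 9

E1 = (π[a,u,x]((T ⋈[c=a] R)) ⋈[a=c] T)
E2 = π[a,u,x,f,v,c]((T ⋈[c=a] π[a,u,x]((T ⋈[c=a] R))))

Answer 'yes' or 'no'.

E1 stepwise |·|:
  T → 3
  R → 4
  (T ⋈[c=a] R) → 3
  π[a,u,x]((T ⋈[c=a] R)) → 3
  T → 3
  (π[a,u,x]((T ⋈[c=a] R)) ⋈[a=c] T) → 9
E2 stepwise |·|:
  T → 3
  T → 3
  R → 4
  (T ⋈[c=a] R) → 3
  π[a,u,x]((T ⋈[c=a] R)) → 3
  (T ⋈[c=a] π[a,u,x]((T ⋈[c=a] R))) → 9
  π[a,u,x,f,v,c]((T ⋈[c=a] π[a,u,x]((T ⋈[c=a] R)))) → 9

E1 and E2 produce the same multiset:
a | u | x | f | v | c
9 | p | q | 1 | t | 9
9 | p | q | 1 | t | 9
9 | p | q | 1 | t | 9
9 | p | q | 4 | r | 9
9 | p | q | 4 | r | 9
9 | p | q | 4 | r | 9
9 | p | q | 4 | s | 9
9 | p | q | 4 | s | 9
9 | p | q | 4 | s | 9

yes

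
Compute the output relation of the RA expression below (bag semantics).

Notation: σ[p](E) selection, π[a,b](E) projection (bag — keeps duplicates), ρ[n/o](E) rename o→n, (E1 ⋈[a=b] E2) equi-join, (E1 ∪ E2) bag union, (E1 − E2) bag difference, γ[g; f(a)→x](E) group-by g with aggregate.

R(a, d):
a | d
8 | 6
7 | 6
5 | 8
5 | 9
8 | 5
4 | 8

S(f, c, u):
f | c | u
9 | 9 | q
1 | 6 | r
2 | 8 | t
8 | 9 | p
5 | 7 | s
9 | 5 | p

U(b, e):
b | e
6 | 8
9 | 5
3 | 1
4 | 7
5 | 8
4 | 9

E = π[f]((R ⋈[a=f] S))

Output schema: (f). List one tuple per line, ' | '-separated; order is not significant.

Stepwise |·|:
  R → 6
  S → 6
  (R ⋈[a=f] S) → 4
  π[f]((R ⋈[a=f] S)) → 4

== RESULT ==
f
5
5
8
8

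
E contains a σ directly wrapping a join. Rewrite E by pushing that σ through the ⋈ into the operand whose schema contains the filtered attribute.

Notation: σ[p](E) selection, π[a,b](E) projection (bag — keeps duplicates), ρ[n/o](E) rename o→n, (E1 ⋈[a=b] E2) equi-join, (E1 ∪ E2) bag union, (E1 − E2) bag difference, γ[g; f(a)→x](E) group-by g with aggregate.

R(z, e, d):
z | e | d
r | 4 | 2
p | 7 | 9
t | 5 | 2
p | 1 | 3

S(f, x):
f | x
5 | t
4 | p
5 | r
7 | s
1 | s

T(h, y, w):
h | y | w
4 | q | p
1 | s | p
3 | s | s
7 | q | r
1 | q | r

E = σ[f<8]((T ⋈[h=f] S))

σ filters on f, owned by the right side.
E' = (T ⋈[h=f] σ[f<8](S))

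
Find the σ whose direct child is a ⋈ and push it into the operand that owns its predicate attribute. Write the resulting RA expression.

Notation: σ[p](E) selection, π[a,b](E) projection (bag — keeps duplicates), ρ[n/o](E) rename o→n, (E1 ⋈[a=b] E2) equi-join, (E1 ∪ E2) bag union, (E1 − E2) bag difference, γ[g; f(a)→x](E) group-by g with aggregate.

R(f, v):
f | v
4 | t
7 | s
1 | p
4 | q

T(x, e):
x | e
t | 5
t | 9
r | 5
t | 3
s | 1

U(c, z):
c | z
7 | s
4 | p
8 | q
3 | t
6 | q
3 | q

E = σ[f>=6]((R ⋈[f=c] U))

σ filters on f, owned by the left side.
E' = (σ[f>=6](R) ⋈[f=c] U)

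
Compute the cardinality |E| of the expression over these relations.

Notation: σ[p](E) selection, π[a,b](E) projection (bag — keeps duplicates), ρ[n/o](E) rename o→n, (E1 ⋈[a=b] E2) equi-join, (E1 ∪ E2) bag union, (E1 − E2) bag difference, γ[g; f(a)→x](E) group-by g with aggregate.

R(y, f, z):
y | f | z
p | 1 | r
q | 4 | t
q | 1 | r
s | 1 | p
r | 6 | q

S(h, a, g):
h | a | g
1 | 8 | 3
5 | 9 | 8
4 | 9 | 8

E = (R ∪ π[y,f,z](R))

Stepwise |·|:
  R → 5
  R → 5
  π[y,f,z](R) → 5
  (R ∪ π[y,f,z](R)) → 10

|E| = 10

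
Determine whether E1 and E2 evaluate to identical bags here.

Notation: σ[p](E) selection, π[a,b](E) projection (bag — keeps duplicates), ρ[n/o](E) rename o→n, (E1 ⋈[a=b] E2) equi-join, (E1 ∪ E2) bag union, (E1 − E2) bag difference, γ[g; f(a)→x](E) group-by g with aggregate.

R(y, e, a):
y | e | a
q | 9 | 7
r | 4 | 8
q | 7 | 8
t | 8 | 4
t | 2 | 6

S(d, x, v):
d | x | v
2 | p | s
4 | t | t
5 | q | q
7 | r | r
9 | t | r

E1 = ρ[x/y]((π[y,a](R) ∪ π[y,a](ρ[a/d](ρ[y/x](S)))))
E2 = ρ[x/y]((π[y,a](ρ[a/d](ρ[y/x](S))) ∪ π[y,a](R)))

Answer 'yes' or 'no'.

E1 row counts bottom-up:
  R → 5
  π[y,a](R) → 5
  S → 5
  ρ[y/x](S) → 5
  ρ[a/d](ρ[y/x](S)) → 5
  π[y,a](ρ[a/d](ρ[y/x](S))) → 5
  (π[y,a](R) ∪ π[y,a](ρ[a/d](ρ[y/x](S)))) → 10
  ρ[x/y]((π[y,a](R) ∪ π[y,a](ρ[a/d](ρ[y/x](S))))) → 10
E2 row counts bottom-up:
  S → 5
  ρ[y/x](S) → 5
  ρ[a/d](ρ[y/x](S)) → 5
  π[y,a](ρ[a/d](ρ[y/x](S))) → 5
  R → 5
  π[y,a](R) → 5
  (π[y,a](ρ[a/d](ρ[y/x](S))) ∪ π[y,a](R)) → 10
  ρ[x/y]((π[y,a](ρ[a/d](ρ[y/x](S))) ∪ π[y,a](R))) → 10

E1 and E2 produce the same multiset:
x | a
p | 2
q | 5
q | 7
q | 8
r | 7
r | 8
t | 4
t | 4
t | 6
t | 9

yes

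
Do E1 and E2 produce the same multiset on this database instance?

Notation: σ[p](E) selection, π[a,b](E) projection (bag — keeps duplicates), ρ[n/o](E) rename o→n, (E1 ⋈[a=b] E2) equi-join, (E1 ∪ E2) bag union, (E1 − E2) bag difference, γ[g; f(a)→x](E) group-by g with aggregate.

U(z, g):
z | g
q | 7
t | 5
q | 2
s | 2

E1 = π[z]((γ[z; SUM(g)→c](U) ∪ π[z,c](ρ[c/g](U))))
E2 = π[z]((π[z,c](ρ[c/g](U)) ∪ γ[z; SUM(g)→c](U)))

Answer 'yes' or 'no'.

E1 stepwise |·|:
  U → 4
  γ[z; SUM(g)→c](U) → 3
  U → 4
  ρ[c/g](U) → 4
  π[z,c](ρ[c/g](U)) → 4
  (γ[z; SUM(g)→c](U) ∪ π[z,c](ρ[c/g](U))) → 7
  π[z]((γ[z; SUM(g)→c](U) ∪ π[z,c](ρ[c/g](U)))) → 7
E2 stepwise |·|:
  U → 4
  ρ[c/g](U) → 4
  π[z,c](ρ[c/g](U)) → 4
  U → 4
  γ[z; SUM(g)→c](U) → 3
  (π[z,c](ρ[c/g](U)) ∪ γ[z; SUM(g)→c](U)) → 7
  π[z]((π[z,c](ρ[c/g](U)) ∪ γ[z; SUM(g)→c](U))) → 7

E1 and E2 produce the same multiset:
z
q
q
q
s
s
t
t

yes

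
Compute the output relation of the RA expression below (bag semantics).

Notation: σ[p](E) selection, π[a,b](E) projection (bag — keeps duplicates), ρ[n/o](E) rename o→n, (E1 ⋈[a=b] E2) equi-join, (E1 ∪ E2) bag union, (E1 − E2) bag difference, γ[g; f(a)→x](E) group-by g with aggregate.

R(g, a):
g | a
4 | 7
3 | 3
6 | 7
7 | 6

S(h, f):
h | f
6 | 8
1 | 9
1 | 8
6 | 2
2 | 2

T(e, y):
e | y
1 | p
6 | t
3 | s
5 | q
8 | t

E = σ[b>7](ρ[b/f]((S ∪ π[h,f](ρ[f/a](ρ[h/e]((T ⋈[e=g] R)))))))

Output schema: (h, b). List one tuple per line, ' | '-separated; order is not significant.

Row counts bottom-up:
  S → 5
  T → 5
  R → 4
  (T ⋈[e=g] R) → 2
  ρ[h/e]((T ⋈[e=g] R)) → 2
  ρ[f/a](ρ[h/e]((T ⋈[e=g] R))) → 2
  π[h,f](ρ[f/a](ρ[h/e]((T ⋈[e=g] R)))) → 2
  (S ∪ π[h,f](ρ[f/a](ρ[h/e]((T ⋈[e=g] R))))) → 7
  ρ[b/f]((S ∪ π[h,f](ρ[f/a](ρ[h/e]((T ⋈[e=g] R)))))) → 7
  σ[b>7](ρ[b/f]((S ∪ π[h,f](ρ[f/a](ρ[h/e]((T ⋈[e=g] R))))))) → 3

== RESULT ==
h | b
1 | 8
1 | 9
6 | 8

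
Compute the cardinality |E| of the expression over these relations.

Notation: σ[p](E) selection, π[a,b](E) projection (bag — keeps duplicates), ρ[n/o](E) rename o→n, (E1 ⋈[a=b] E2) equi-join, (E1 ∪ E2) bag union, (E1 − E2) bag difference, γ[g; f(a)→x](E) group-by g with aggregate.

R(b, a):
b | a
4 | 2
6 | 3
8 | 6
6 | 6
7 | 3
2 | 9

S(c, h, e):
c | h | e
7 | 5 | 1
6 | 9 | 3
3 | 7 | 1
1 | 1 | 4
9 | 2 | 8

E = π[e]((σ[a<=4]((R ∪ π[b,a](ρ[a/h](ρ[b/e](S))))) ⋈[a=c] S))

Per-node cardinality:
  R → 6
  S → 5
  ρ[b/e](S) → 5
  ρ[a/h](ρ[b/e](S)) → 5
  π[b,a](ρ[a/h](ρ[b/e](S))) → 5
  (R ∪ π[b,a](ρ[a/h](ρ[b/e](S)))) → 11
  σ[a<=4]((R ∪ π[b,a](ρ[a/h](ρ[b/e](S))))) → 5
  S → 5
  (σ[a<=4]((R ∪ π[b,a](ρ[a/h](ρ[b/e](S))))) ⋈[a=c] S) → 3
  π[e]((σ[a<=4]((R ∪ π[b,a](ρ[a/h](ρ[b/e](S))))) ⋈[a=c] S)) → 3

|E| = 3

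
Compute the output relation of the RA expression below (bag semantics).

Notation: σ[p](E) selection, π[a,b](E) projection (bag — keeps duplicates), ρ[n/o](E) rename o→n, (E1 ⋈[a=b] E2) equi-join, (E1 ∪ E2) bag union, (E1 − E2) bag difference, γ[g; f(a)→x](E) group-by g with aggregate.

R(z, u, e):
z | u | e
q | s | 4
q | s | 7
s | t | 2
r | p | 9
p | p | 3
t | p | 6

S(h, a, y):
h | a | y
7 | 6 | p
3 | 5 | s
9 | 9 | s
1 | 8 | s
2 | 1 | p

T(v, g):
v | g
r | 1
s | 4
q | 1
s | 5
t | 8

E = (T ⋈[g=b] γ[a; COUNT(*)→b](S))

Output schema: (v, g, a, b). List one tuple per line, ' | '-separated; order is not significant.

Per-node cardinality:
  T → 5
  S → 5
  γ[a; COUNT(*)→b](S) → 5
  (T ⋈[g=b] γ[a; COUNT(*)→b](S)) → 10

== RESULT ==
v | g | a | b
q | 1 | 1 | 1
q | 1 | 5 | 1
q | 1 | 6 | 1
q | 1 | 8 | 1
q | 1 | 9 | 1
r | 1 | 1 | 1
r | 1 | 5 | 1
r | 1 | 6 | 1
r | 1 | 8 | 1
r | 1 | 9 | 1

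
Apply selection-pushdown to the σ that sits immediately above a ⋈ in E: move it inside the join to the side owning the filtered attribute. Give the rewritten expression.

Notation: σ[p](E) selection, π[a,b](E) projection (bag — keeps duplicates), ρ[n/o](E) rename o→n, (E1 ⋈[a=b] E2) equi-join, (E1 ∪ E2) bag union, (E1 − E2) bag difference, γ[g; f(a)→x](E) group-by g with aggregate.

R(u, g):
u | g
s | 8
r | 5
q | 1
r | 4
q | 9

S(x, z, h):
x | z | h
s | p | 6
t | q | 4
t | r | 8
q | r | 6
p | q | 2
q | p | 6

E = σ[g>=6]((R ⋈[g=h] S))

σ filters on g, owned by the left side.
E' = (σ[g>=6](R) ⋈[g=h] S)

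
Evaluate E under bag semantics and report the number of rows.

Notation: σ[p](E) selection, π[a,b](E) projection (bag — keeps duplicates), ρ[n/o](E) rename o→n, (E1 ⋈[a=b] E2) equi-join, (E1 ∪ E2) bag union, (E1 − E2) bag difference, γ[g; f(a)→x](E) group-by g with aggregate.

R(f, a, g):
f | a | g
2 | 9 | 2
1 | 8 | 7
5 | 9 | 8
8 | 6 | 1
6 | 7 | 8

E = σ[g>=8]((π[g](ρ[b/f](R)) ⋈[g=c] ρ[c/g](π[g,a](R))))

Subexpression sizes:
  R → 5
  ρ[b/f](R) → 5
  π[g](ρ[b/f](R)) → 5
  R → 5
  π[g,a](R) → 5
  ρ[c/g](π[g,a](R)) → 5
  (π[g](ρ[b/f](R)) ⋈[g=c] ρ[c/g](π[g,a](R))) → 7
  σ[g>=8]((π[g](ρ[b/f](R)) ⋈[g=c] ρ[c/g](π[g,a](R)))) → 4

|E| = 4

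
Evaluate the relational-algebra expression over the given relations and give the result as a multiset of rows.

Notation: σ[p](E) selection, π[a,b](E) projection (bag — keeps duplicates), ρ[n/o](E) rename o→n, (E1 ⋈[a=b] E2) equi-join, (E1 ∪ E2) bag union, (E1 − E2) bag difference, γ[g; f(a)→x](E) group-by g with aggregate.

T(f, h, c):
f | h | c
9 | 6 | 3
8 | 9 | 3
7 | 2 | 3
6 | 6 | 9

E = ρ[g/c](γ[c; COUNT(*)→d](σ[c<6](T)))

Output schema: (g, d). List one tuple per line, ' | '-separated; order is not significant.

Subexpression sizes:
  T → 4
  σ[c<6](T) → 3
  γ[c; COUNT(*)→d](σ[c<6](T)) → 1
  ρ[g/c](γ[c; COUNT(*)→d](σ[c<6](T))) → 1

== RESULT ==
g | d
3 | 3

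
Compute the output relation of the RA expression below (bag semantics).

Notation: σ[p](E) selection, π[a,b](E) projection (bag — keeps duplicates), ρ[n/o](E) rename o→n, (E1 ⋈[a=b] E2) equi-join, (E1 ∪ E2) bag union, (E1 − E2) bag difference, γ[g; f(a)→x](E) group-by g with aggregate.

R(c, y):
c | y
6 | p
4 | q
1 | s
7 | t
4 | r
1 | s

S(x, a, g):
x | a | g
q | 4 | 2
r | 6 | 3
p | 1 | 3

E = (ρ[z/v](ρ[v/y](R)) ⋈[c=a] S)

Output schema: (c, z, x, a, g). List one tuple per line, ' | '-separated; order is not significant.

Row counts bottom-up:
  R → 6
  ρ[v/y](R) → 6
  ρ[z/v](ρ[v/y](R)) → 6
  S → 3
  (ρ[z/v](ρ[v/y](R)) ⋈[c=a] S) → 5

== RESULT ==
c | z | x | a | g
1 | s | p | 1 | 3
1 | s | p | 1 | 3
4 | q | q | 4 | 2
4 | r | q | 4 | 2
6 | p | r | 6 | 3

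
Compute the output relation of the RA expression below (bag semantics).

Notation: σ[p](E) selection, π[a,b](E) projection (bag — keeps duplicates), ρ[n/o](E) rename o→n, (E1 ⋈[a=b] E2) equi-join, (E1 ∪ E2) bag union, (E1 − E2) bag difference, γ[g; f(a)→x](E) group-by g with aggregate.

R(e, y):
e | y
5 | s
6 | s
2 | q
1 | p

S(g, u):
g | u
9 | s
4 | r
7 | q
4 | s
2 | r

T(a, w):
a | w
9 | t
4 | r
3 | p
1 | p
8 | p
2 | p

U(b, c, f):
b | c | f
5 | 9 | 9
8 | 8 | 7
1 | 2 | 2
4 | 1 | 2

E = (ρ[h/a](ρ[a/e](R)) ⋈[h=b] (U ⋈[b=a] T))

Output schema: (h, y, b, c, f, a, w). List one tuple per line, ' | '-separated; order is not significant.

Stepwise |·|:
  R → 4
  ρ[a/e](R) → 4
  ρ[h/a](ρ[a/e](R)) → 4
  U → 4
  T → 6
  (U ⋈[b=a] T) → 3
  (ρ[h/a](ρ[a/e](R)) ⋈[h=b] (U ⋈[b=a] T)) → 1

== RESULT ==
h | y | b | c | f | a | w
1 | p | 1 | 2 | 2 | 1 | p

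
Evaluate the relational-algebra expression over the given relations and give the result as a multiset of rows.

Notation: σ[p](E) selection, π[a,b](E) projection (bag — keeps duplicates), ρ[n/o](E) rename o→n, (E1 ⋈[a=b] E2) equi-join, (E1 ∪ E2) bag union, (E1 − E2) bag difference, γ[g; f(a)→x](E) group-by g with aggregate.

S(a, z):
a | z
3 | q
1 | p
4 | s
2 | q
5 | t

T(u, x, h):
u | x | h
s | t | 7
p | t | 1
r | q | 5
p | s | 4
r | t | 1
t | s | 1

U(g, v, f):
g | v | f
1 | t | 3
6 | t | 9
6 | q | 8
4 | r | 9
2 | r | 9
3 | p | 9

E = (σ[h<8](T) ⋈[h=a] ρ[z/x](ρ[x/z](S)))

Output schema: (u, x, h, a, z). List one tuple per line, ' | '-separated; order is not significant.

Row counts bottom-up:
  T → 6
  σ[h<8](T) → 6
  S → 5
  ρ[x/z](S) → 5
  ρ[z/x](ρ[x/z](S)) → 5
  (σ[h<8](T) ⋈[h=a] ρ[z/x](ρ[x/z](S))) → 5

== RESULT ==
u | x | h | a | z
p | s | 4 | 4 | s
p | t | 1 | 1 | p
r | q | 5 | 5 | t
r | t | 1 | 1 | p
t | s | 1 | 1 | p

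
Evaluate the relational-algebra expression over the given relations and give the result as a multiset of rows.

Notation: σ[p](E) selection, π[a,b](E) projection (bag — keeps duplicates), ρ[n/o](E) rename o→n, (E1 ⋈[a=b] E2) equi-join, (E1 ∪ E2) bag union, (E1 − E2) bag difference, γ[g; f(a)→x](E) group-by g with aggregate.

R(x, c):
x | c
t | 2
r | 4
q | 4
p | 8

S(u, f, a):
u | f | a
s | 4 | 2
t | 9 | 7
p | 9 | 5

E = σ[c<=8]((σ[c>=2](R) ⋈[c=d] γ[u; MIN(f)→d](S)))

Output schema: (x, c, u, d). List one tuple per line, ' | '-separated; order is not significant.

Row counts bottom-up:
  R → 4
  σ[c>=2](R) → 4
  S → 3
  γ[u; MIN(f)→d](S) → 3
  (σ[c>=2](R) ⋈[c=d] γ[u; MIN(f)→d](S)) → 2
  σ[c<=8]((σ[c>=2](R) ⋈[c=d] γ[u; MIN(f)→d](S))) → 2

== RESULT ==
x | c | u | d
q | 4 | s | 4
r | 4 | s | 4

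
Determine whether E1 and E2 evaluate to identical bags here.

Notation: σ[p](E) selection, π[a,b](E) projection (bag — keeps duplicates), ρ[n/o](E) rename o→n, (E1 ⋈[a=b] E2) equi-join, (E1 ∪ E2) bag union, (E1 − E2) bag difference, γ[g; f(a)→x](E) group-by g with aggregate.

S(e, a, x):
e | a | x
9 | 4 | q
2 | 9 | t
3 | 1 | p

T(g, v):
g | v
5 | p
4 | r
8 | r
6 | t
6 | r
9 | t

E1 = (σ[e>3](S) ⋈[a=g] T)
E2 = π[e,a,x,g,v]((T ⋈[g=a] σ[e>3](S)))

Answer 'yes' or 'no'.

E1 subexpression sizes:
  S → 3
  σ[e>3](S) → 1
  T → 6
  (σ[e>3](S) ⋈[a=g] T) → 1
E2 subexpression sizes:
  T → 6
  S → 3
  σ[e>3](S) → 1
  (T ⋈[g=a] σ[e>3](S)) → 1
  π[e,a,x,g,v]((T ⋈[g=a] σ[e>3](S))) → 1

E1 and E2 produce the same multiset:
e | a | x | g | v
9 | 4 | q | 4 | r

yes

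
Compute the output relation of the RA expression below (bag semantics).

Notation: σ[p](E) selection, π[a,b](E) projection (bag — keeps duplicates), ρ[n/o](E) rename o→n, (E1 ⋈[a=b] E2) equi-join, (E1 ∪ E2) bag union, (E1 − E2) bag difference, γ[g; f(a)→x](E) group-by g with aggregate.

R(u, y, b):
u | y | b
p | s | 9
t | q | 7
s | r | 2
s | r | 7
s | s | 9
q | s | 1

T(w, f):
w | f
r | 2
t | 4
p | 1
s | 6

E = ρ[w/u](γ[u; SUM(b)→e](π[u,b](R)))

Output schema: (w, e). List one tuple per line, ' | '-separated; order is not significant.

Per-node cardinality:
  R → 6
  π[u,b](R) → 6
  γ[u; SUM(b)→e](π[u,b](R)) → 4
  ρ[w/u](γ[u; SUM(b)→e](π[u,b](R))) → 4

== RESULT ==
w | e
p | 9
q | 1
s | 18
t | 7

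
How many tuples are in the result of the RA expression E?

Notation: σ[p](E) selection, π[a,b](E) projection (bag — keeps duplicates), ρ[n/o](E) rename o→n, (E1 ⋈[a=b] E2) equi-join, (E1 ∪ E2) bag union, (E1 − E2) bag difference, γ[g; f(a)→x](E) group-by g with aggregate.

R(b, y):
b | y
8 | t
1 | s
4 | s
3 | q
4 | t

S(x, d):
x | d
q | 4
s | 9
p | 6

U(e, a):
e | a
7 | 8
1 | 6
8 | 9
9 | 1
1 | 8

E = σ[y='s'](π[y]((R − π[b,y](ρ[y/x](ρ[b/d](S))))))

Per-node cardinality:
  R → 5
  S → 3
  ρ[b/d](S) → 3
  ρ[y/x](ρ[b/d](S)) → 3
  π[b,y](ρ[y/x](ρ[b/d](S))) → 3
  (R − π[b,y](ρ[y/x](ρ[b/d](S)))) → 5
  π[y]((R − π[b,y](ρ[y/x](ρ[b/d](S))))) → 5
  σ[y='s'](π[y]((R − π[b,y](ρ[y/x](ρ[b/d](S)))))) → 2

|E| = 2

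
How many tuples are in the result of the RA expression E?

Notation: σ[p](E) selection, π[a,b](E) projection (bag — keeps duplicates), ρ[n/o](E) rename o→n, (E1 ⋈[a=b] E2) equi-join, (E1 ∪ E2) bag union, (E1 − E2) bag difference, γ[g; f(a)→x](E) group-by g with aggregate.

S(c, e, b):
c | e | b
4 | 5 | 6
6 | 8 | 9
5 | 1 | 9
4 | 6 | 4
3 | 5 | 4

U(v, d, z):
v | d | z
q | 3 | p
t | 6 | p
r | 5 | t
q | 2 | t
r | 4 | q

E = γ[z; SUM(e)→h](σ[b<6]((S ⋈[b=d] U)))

Subexpression sizes:
  S → 5
  U → 5
  (S ⋈[b=d] U) → 3
  σ[b<6]((S ⋈[b=d] U)) → 2
  γ[z; SUM(e)→h](σ[b<6]((S ⋈[b=d] U))) → 1

|E| = 1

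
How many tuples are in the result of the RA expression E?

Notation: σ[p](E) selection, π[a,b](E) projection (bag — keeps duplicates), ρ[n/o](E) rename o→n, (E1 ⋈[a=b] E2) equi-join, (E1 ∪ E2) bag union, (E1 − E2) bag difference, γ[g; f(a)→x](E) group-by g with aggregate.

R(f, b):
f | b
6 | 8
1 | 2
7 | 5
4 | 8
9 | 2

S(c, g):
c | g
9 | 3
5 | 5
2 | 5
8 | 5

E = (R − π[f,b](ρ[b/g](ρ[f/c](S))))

Row counts bottom-up:
  R → 5
  S → 4
  ρ[f/c](S) → 4
  ρ[b/g](ρ[f/c](S)) → 4
  π[f,b](ρ[b/g](ρ[f/c](S))) → 4
  (R − π[f,b](ρ[b/g](ρ[f/c](S)))) → 5

|E| = 5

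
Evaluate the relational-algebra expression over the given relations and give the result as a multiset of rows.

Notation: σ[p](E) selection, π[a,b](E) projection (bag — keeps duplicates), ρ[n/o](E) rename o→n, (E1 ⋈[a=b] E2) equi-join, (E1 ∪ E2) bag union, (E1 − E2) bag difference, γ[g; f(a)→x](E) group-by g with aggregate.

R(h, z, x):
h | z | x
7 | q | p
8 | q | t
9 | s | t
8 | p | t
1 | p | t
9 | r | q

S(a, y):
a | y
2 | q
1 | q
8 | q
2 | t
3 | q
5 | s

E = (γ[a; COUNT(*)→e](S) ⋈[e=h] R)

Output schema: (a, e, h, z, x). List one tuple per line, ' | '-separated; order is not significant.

Row counts bottom-up:
  S → 6
  γ[a; COUNT(*)→e](S) → 5
  R → 6
  (γ[a; COUNT(*)→e](S) ⋈[e=h] R) → 4

== RESULT ==
a | e | h | z | x
1 | 1 | 1 | p | t
3 | 1 | 1 | p | t
5 | 1 | 1 | p | t
8 | 1 | 1 | p | t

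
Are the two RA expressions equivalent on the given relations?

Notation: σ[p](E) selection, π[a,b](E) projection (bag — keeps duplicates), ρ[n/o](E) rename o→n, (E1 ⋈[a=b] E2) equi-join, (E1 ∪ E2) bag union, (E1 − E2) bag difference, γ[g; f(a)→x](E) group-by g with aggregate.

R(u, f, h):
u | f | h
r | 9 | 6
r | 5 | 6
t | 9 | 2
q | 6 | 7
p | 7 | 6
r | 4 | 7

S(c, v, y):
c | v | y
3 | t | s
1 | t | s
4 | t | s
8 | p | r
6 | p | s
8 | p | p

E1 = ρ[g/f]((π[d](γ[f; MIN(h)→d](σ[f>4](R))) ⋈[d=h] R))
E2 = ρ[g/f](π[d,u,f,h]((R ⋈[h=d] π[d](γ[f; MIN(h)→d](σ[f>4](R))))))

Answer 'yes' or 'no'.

E1 row counts bottom-up:
  R → 6
  σ[f>4](R) → 5
  γ[f; MIN(h)→d](σ[f>4](R)) → 4
  π[d](γ[f; MIN(h)→d](σ[f>4](R))) → 4
  R → 6
  (π[d](γ[f; MIN(h)→d](σ[f>4](R))) ⋈[d=h] R) → 9
  ρ[g/f]((π[d](γ[f; MIN(h)→d](σ[f>4](R))) ⋈[d=h] R)) → 9
E2 row counts bottom-up:
  R → 6
  R → 6
  σ[f>4](R) → 5
  γ[f; MIN(h)→d](σ[f>4](R)) → 4
  π[d](γ[f; MIN(h)→d](σ[f>4](R))) → 4
  (R ⋈[h=d] π[d](γ[f; MIN(h)→d](σ[f>4](R)))) → 9
  π[d,u,f,h]((R ⋈[h=d] π[d](γ[f; MIN(h)→d](σ[f>4](R))))) → 9
  ρ[g/f](π[d,u,f,h]((R ⋈[h=d] π[d](γ[f; MIN(h)→d](σ[f>4](R)))))) → 9

E1 and E2 produce the same multiset:
d | u | g | h
2 | t | 9 | 2
6 | p | 7 | 6
6 | p | 7 | 6
6 | r | 5 | 6
6 | r | 5 | 6
6 | r | 9 | 6
6 | r | 9 | 6
7 | q | 6 | 7
7 | r | 4 | 7

yes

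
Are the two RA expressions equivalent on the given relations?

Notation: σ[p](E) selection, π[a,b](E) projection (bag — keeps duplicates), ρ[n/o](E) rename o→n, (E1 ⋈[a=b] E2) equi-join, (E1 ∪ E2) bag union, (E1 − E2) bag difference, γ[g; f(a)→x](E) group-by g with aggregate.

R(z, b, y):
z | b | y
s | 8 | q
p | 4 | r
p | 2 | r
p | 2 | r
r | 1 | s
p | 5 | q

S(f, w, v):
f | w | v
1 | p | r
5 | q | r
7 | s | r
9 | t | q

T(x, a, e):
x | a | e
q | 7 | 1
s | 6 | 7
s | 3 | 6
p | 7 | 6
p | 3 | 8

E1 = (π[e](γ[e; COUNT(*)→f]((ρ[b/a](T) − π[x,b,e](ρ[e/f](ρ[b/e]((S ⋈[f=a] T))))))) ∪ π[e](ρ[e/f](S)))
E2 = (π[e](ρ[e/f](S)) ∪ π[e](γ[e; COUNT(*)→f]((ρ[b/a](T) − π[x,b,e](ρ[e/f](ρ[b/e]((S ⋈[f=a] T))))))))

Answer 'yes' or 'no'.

E1 subexpression sizes:
  T → 5
  ρ[b/a](T) → 5
  S → 4
  T → 5
  (S ⋈[f=a] T) → 2
  ρ[b/e]((S ⋈[f=a] T)) → 2
  ρ[e/f](ρ[b/e]((S ⋈[f=a] T))) → 2
  π[x,b,e](ρ[e/f](ρ[b/e]((S ⋈[f=a] T)))) → 2
  (ρ[b/a](T) − π[x,b,e](ρ[e/f](ρ[b/e]((S ⋈[f=a] T))))) → 5
  γ[e; COUNT(*)→f]((ρ[b/a](T) − π[x,b,e](ρ[e/f](ρ[b/e]((S ⋈[f=a] T)))))) → 4
  π[e](γ[e; COUNT(*)→f]((ρ[b/a](T) − π[x,b,e](ρ[e/f](ρ[b/e]((S ⋈[f=a] T))))))) → 4
  S → 4
  ρ[e/f](S) → 4
  π[e](ρ[e/f](S)) → 4
  (π[e](γ[e; COUNT(*)→f]((ρ[b/a](T) − π[x,b,e](ρ[e/f](ρ[b/e]((S ⋈[f=a] T))))))) ∪ π[e](ρ[e/f](S))) → 8
E2 subexpression sizes:
  S → 4
  ρ[e/f](S) → 4
  π[e](ρ[e/f](S)) → 4
  T → 5
  ρ[b/a](T) → 5
  S → 4
  T → 5
  (S ⋈[f=a] T) → 2
  ρ[b/e]((S ⋈[f=a] T)) → 2
  ρ[e/f](ρ[b/e]((S ⋈[f=a] T))) → 2
  π[x,b,e](ρ[e/f](ρ[b/e]((S ⋈[f=a] T)))) → 2
  (ρ[b/a](T) − π[x,b,e](ρ[e/f](ρ[b/e]((S ⋈[f=a] T))))) → 5
  γ[e; COUNT(*)→f]((ρ[b/a](T) − π[x,b,e](ρ[e/f](ρ[b/e]((S ⋈[f=a] T)))))) → 4
  π[e](γ[e; COUNT(*)→f]((ρ[b/a](T) − π[x,b,e](ρ[e/f](ρ[b/e]((S ⋈[f=a] T))))))) → 4
  (π[e](ρ[e/f](S)) ∪ π[e](γ[e; COUNT(*)→f]((ρ[b/a](T) − π[x,b,e](ρ[e/f](ρ[b/e]((S ⋈[f=a] T)))))))) → 8

E1 and E2 produce the same multiset:
e
1
1
5
6
7
7
8
9

yes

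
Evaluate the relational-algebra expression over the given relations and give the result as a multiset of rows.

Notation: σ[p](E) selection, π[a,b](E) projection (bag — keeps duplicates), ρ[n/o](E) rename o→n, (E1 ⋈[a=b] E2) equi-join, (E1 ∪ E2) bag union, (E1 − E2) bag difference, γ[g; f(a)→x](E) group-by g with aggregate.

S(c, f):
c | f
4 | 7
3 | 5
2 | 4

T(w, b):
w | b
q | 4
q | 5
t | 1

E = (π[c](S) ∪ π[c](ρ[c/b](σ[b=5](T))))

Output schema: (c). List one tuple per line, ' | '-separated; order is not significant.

Per-node cardinality:
  S → 3
  π[c](S) → 3
  T → 3
  σ[b=5](T) → 1
  ρ[c/b](σ[b=5](T)) → 1
  π[c](ρ[c/b](σ[b=5](T))) → 1
  (π[c](S) ∪ π[c](ρ[c/b](σ[b=5](T)))) → 4

== RESULT ==
c
2
3
4
5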